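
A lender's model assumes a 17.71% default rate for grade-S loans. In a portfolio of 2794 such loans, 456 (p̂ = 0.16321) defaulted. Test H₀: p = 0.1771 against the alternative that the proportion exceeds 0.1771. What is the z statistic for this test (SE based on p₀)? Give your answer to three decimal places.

p̂ = 456/2794 ≈ 0.16321.
Standard error under H₀: √(0.1771×0.8229/2794) = 0.00722.
z = (0.16321 − 0.1771)/0.00722 = -0.01389/0.00722 = -1.924.
p-value = P(Z > -1.924) ≈ 0.9728.

z = -1.924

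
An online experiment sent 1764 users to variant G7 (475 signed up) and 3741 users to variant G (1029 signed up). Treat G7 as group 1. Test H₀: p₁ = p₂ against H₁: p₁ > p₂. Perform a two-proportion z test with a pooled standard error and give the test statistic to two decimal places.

z = -0.45

p̂₁ = 475/1764 = 0.2693, p̂₂ = 1029/3741 = 0.2751.
Pooled p̂ = (475+1029)/(1764+3741) = 1504/5505 = 0.2732.
SE = √(0.198565 × 0.000834202) = 0.0129.
z = (0.2693 − 0.2751)/0.0129 = -0.0058/0.0129 = -0.45.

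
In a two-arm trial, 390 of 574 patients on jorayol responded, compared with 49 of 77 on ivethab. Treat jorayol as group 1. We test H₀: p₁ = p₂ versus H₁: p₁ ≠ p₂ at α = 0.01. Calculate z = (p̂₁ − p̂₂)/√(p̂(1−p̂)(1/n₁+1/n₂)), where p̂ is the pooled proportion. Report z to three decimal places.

z = 0.757

p̂₁ = 390/574 = 0.679443, p̂₂ = 49/77 = 0.636364.
Pooled p̂ = (390+49)/(574+77) = 439/651 = 0.674347.
SE = √(p̂(1−p̂)(1/n₁+1/n₂)) = √(0.674347·0.325653·0.0147292) = √(0.00323457) = 0.056873.
z = (0.679443 − 0.636364)/0.056873 = 0.043079/0.056873 = 0.757.
Two-sided p-value ≈ 2·Φ(−0.757) = 0.4488. With α = 0.01, fail to reject H₀.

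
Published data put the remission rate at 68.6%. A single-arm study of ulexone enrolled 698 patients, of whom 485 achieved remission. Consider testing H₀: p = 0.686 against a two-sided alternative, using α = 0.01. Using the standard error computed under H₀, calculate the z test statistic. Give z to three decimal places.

z = 0.503

p̂ = 485/698 = 0.69484.
Standard error under H₀: √(0.686×0.314/698) = 0.01757.
z = (0.69484 − 0.686)/0.01757 = 0.00884/0.01757 = 0.503.
Two-sided p-value ≈ 2·Φ(−0.503) = 0.6147; since p > α = 0.01, fail to reject H₀.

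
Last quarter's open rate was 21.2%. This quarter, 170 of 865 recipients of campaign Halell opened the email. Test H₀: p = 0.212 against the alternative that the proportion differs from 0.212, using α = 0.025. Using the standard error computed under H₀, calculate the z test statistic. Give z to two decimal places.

z = -1.11

p̂ = 170/865 ≈ 0.19653.
Under H₀, SE = √(0.212·0.788/865) = √(0.000193128) = 0.01390.
z = (0.19653 − 0.212)/0.01390 = -0.01547/0.01390 = -1.11.
Two-sided p-value ≈ 2·Φ(−1.113) = 0.2657, so at α = 0.025 we fail to reject H₀.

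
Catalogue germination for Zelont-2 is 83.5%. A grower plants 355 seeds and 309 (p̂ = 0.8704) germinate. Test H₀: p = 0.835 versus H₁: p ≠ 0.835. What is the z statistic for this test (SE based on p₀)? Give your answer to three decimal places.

p̂ = 309/355 ≈ 0.87042.
SE = √(p₀(1−p₀)/n) = √(0.13778/355) = 0.01970.
z = (0.87042 − 0.835)/0.01970 = 0.03542/0.01970 = 1.798.
p-value = 2·P(Z > 1.798) ≈ 0.0722.

z = 1.798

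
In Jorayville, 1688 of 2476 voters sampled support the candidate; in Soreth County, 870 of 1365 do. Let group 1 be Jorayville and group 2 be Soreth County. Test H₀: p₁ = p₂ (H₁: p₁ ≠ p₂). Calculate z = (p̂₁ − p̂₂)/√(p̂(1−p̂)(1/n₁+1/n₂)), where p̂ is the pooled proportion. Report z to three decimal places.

p̂₁ = 1688/2476 ≈ 0.68174, p̂₂ = 870/1365 ≈ 0.63736.
Pooled p̂ = (1688+870)/(2476+1365) = 2558/3841 = 0.66597.
SE = √(0.222453 × 0.00113648) = 0.01590.
z = (0.68174 − 0.63736)/0.01590 = 0.04438/0.01590 = 2.791.
Two-sided p-value ≈ 2·Φ(−2.791) = 0.0052.

z = 2.791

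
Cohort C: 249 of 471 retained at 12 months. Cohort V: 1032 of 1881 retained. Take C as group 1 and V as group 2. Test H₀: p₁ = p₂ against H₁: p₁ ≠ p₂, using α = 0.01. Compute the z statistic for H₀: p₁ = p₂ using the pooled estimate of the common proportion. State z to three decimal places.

z = -0.779

p̂₁ = 249/471 ≈ 0.52866, p̂₂ = 1032/1881 ≈ 0.54864.
Pooled p̂ = (249+1032)/(471+1881) = 1281/2352 = 0.54464.
SE = √(0.248007 × 0.00265477) = 0.02566.
z = (0.52866 − 0.54864)/0.02566 = -0.01998/0.02566 = -0.779.
p-value = 2·P(Z > 0.779) ≈ 0.4361; since p > α = 0.01, fail to reject H₀.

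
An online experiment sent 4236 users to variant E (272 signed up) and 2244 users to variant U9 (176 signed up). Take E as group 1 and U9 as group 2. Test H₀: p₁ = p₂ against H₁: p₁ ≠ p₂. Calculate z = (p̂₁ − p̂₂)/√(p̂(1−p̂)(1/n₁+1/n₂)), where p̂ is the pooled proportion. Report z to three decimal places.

p̂₁ = 272/4236 ≈ 0.064212, p̂₂ = 176/2244 ≈ 0.078431.
Pooled p̂ = (272+176)/(4236+2244) = 448/6480 = 0.069136.
SE = √(0.064356 × 0.000681705) = 0.006624.
z = (0.064212 − 0.078431)/0.006624 = -0.014219/0.006624 = -2.147.
Two-sided p-value ≈ 2·Φ(−2.147) = 0.0318.

z = -2.147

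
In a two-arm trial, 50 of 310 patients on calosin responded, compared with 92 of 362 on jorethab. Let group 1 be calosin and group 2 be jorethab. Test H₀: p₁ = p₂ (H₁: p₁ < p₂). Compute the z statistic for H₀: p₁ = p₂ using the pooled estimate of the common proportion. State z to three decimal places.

z = -2.939

p̂₁ = 50/310 ≈ 0.16129, p̂₂ = 92/362 ≈ 0.25414.
Pooled p̂ = (50+92)/(310+362) = 142/672 = 0.21131.
SE = √(p̂(1−p̂)(1/n₁+1/n₂)) = √(0.21131·0.78869·0.00598824) = √(0.000997987) = 0.03159.
z = (0.16129 − 0.25414)/0.03159 = -0.09285/0.03159 = -2.939.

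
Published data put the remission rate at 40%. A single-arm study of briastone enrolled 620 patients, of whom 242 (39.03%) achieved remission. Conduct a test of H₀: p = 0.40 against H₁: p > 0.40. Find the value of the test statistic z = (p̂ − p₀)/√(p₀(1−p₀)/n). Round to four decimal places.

z = -0.4919

p̂ = 242/620 = 0.3903226.
Standard error under H₀: √(0.4×0.6/620) = 0.0196748.
z = (0.3903226 − 0.4)/0.0196748 = -0.0096774/0.0196748 = -0.4919.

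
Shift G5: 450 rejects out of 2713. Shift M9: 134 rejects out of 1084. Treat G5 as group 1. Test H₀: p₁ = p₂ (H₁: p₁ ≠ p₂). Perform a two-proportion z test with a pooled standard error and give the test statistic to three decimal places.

z = 3.259

p̂₁ = 450/2713 = 0.165868, p̂₂ = 134/1084 = 0.123616.
Pooled p̂ = (450+134)/(2713+1084) = 584/3797 = 0.153806.
SE = √(0.130149 × 0.0012911) = 0.012963.
z = (0.165868 − 0.123616)/0.012963 = 0.042252/0.012963 = 3.259.
Two-sided p-value ≈ 2·Φ(−3.259) = 0.0011.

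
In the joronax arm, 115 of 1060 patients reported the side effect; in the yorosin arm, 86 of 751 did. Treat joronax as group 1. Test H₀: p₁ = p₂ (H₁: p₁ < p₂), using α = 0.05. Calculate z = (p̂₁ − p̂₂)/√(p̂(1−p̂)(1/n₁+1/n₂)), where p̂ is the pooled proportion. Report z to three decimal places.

z = -0.402

p̂₁ = 115/1060 = 0.10849, p̂₂ = 86/751 = 0.11451.
Pooled p̂ = (115+86)/(1060+751) = 201/1811 = 0.11099.
SE = √(p̂(1−p̂)(1/n₁+1/n₂)) = √(0.11099·0.88901·0.00227495) = √(0.00022447) = 0.01498.
z = (0.10849 − 0.11451)/0.01498 = -0.00602/0.01498 = -0.402.
p-value = P(Z < -0.402) ≈ 0.3438, so at α = 0.05 we fail to reject H₀.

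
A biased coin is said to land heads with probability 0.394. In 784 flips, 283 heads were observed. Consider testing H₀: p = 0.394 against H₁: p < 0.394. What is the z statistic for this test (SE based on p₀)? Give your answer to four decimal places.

p̂ = 283/784 = 0.3609694.
Standard error under H₀: √(0.394×0.606/784) = 0.0174512.
z = (0.3609694 − 0.394)/0.0174512 = -0.0330306/0.0174512 = -1.8927.
p-value = P(Z < -1.893) ≈ 0.0292.

z = -1.8927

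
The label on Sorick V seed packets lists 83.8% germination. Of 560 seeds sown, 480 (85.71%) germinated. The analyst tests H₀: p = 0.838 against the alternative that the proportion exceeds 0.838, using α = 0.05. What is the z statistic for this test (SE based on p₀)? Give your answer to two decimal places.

p̂ = 480/560 ≈ 0.85714.
Standard error under H₀: √(0.838×0.162/560) = 0.01557.
z = (0.85714 − 0.838)/0.01557 = 0.01914/0.01557 = 1.23.
p-value = P(Z > 1.229) ≈ 0.1094, so at α = 0.05 we fail to reject H₀.

z = 1.23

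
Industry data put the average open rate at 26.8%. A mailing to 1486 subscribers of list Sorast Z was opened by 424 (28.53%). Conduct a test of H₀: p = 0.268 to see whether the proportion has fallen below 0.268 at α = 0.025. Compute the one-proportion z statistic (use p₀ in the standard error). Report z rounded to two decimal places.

p̂ = 424/1486 = 0.28533.
Standard error under H₀: √(0.268×0.732/1486) = 0.01149.
z = (0.28533 − 0.268)/0.01149 = 0.01733/0.01149 = 1.51.
p-value = P(Z < 1.508) ≈ 0.9343, so at α = 0.025 we fail to reject H₀.

z = 1.51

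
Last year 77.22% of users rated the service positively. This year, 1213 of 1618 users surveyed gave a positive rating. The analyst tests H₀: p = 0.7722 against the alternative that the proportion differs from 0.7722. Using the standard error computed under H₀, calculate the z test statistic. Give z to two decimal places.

z = -2.16

p̂ = 1213/1618 = 0.7497.
SE = √(p₀(1−p₀)/n) = √(0.17591/1618) = 0.0104.
z = (0.7497 − 0.7722)/0.0104 = -0.0225/0.0104 = -2.16.
Two-sided p-value ≈ 2·Φ(−2.159) = 0.0309.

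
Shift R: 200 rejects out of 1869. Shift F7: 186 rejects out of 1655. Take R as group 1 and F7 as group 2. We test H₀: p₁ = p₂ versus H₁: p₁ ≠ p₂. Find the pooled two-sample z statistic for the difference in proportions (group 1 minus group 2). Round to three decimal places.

z = -0.510

p̂₁ = 200/1869 ≈ 0.10701, p̂₂ = 186/1655 ≈ 0.11239.
Pooled p̂ = (200+186)/(1869+1655) = 386/3524 = 0.10953.
SE = √(p̂(1−p̂)(1/n₁+1/n₂)) = √(0.10953·0.89047·0.00113928) = √(0.000111121) = 0.01054.
z = (0.10701 − 0.11239)/0.01054 = -0.00538/0.01054 = -0.510.
p-value = 2·P(Z > 0.510) ≈ 0.6100.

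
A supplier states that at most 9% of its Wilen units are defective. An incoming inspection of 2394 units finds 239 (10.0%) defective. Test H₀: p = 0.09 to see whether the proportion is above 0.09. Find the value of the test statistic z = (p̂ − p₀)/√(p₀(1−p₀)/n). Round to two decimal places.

p̂ = 239/2394 ≈ 0.09983.
Standard error under H₀: √(0.09×0.91/2394) = 0.00585.
z = (0.09983 − 0.09)/0.00585 = 0.00983/0.00585 = 1.68.
p-value = P(Z > 1.681) ≈ 0.0464.

z = 1.68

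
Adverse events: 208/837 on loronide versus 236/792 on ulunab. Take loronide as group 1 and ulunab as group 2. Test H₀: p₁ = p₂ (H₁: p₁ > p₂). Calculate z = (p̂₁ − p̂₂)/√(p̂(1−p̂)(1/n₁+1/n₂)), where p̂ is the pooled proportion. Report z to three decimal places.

p̂₁ = 208/837 ≈ 0.248507, p̂₂ = 236/792 ≈ 0.297980.
Pooled p̂ = (208+236)/(837+792) = 444/1629 = 0.272560.
SE = √(p̂(1−p̂)(1/n₁+1/n₂)) = √(0.272560·0.727440·0.00245737) = √(0.000487225) = 0.022073.
z = (0.248507 − 0.297980)/0.022073 = -0.049473/0.022073 = -2.241.

z = -2.241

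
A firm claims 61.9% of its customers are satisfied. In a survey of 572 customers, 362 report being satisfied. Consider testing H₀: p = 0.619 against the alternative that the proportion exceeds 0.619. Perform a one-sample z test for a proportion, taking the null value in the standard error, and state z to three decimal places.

z = 0.683

p̂ = 362/572 = 0.63287.
SE = √(p₀(1−p₀)/n) = √(0.23584/572) = 0.02031.
z = (0.63287 − 0.619)/0.02031 = 0.01387/0.02031 = 0.683.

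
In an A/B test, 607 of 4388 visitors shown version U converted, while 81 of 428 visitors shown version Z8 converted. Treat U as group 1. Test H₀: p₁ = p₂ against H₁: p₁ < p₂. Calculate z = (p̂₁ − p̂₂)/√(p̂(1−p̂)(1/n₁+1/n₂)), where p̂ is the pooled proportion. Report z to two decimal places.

z = -2.87

p̂₁ = 607/4388 ≈ 0.13833, p̂₂ = 81/428 ≈ 0.18925.
Pooled p̂ = (607+81)/(4388+428) = 688/4816 = 0.14286.
SE = √(p̂(1−p̂)(1/n₁+1/n₂)) = √(0.14286·0.85714·0.00256434) = √(0.000314001) = 0.01772.
z = (0.13833 − 0.18925)/0.01772 = -0.05092/0.01772 = -2.87.
p-value = P(Z < -2.874) ≈ 0.0020.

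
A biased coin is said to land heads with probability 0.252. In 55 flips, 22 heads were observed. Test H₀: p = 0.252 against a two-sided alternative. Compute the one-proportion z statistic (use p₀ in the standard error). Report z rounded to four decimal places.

z = 2.5281

p̂ = 22/55 ≈ 0.400000.
Standard error under H₀: √(0.252×0.748/55) = 0.058542.
z = (0.400000 − 0.252)/0.058542 = 0.148000/0.058542 = 2.5281.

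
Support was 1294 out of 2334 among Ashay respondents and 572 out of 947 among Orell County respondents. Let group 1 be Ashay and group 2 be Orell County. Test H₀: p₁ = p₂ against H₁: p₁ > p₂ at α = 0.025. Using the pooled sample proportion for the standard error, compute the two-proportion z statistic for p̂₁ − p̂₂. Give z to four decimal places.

p̂₁ = 1294/2334 ≈ 0.554413, p̂₂ = 572/947 ≈ 0.604013.
Pooled p̂ = (1294+572)/(2334+947) = 1866/3281 = 0.568729.
SE = √(p̂(1−p̂)(1/n₁+1/n₂)) = √(0.568729·0.431271·0.00148442) = √(0.000364092) = 0.019081.
z = (0.554413 − 0.604013)/0.019081 = -0.049600/0.019081 = -2.5994.
p-value = P(Z > -2.599) ≈ 0.9953; since p > α = 0.025, fail to reject H₀.

z = -2.5994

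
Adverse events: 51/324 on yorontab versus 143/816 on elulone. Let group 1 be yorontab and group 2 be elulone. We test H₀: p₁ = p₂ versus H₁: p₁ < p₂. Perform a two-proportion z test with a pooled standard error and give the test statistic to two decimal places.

z = -0.72

p̂₁ = 51/324 ≈ 0.1574, p̂₂ = 143/816 ≈ 0.1752.
Pooled p̂ = (51+143)/(324+816) = 194/1140 = 0.1702.
SE = √(0.141216 × 0.00431191) = 0.0247.
z = (0.1574 − 0.1752)/0.0247 = -0.0178/0.0247 = -0.72.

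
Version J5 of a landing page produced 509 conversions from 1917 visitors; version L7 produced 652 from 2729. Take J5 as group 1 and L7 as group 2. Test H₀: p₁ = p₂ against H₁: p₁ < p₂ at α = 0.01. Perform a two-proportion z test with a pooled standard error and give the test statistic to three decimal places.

z = 2.062

p̂₁ = 509/1917 ≈ 0.26552, p̂₂ = 652/2729 ≈ 0.23892.
Pooled p̂ = (509+652)/(1917+2729) = 1161/4646 = 0.24989.
SE = √(p̂(1−p̂)(1/n₁+1/n₂)) = √(0.24989·0.75011·0.000888083) = √(0.000166468) = 0.01290.
z = (0.26552 − 0.23892)/0.01290 = 0.02660/0.01290 = 2.062.
p-value = P(Z < 2.062) ≈ 0.9804; since p > α = 0.01, fail to reject H₀.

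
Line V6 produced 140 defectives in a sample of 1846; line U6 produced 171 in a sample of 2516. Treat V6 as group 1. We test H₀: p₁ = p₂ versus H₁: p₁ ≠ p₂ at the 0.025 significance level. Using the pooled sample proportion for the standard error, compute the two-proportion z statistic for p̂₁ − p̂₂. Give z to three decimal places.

p̂₁ = 140/1846 ≈ 0.075840, p̂₂ = 171/2516 ≈ 0.067965.
Pooled p̂ = (140+171)/(1846+2516) = 311/4362 = 0.071298.
SE = √(p̂(1−p̂)(1/n₁+1/n₂)) = √(0.071298·0.928702·0.000939168) = √(6.21863e-05) = 0.007886.
z = (0.075840 − 0.067965)/0.007886 = 0.007875/0.007886 = 0.999.
p-value = 2·P(Z > 0.999) ≈ 0.3180, so at α = 0.025 we fail to reject H₀.

z = 0.999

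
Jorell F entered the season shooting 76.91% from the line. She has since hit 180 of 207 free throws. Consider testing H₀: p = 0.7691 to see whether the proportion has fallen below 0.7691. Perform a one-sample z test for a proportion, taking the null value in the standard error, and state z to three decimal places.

p̂ = 180/207 = 0.86957.
SE = √(p₀(1−p₀)/n) = √(0.17759/207) = 0.02929.
z = (0.86957 − 0.7691)/0.02929 = 0.10047/0.02929 = 3.430.

z = 3.430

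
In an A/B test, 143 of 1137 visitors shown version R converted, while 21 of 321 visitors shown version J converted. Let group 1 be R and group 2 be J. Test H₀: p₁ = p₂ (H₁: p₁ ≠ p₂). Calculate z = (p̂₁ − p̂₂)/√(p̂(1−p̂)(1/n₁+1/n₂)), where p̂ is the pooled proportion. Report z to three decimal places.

p̂₁ = 143/1137 ≈ 0.12577, p̂₂ = 21/321 ≈ 0.06542.
Pooled p̂ = (143+21)/(1137+321) = 164/1458 = 0.11248.
SE = √(p̂(1−p̂)(1/n₁+1/n₂)) = √(0.11248·0.88752·0.00399477) = √(0.0003988) = 0.01997.
z = (0.12577 − 0.06542)/0.01997 = 0.06035/0.01997 = 3.022.

z = 3.022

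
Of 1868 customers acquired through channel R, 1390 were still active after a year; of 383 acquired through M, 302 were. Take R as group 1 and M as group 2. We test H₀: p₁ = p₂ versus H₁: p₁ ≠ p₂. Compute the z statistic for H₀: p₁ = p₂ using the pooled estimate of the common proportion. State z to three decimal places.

z = -1.832

p̂₁ = 1390/1868 ≈ 0.74411, p̂₂ = 302/383 ≈ 0.78851.
Pooled p̂ = (1390+302)/(1868+383) = 1692/2251 = 0.75167.
SE = √(p̂(1−p̂)(1/n₁+1/n₂)) = √(0.75167·0.24833·0.0031463) = √(0.000587301) = 0.02423.
z = (0.74411 − 0.78851)/0.02423 = -0.04440/0.02423 = -1.832.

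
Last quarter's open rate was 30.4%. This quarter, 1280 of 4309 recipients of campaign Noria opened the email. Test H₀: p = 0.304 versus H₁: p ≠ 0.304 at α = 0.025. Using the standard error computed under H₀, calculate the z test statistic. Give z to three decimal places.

p̂ = 1280/4309 = 0.29705.
SE = √(p₀(1−p₀)/n) = √(0.21158/4309) = 0.00701.
z = (0.29705 − 0.304)/0.00701 = -0.00695/0.00701 = -0.991.
Two-sided p-value ≈ 2·Φ(−0.991) = 0.3215, so at α = 0.025 we fail to reject H₀.

z = -0.991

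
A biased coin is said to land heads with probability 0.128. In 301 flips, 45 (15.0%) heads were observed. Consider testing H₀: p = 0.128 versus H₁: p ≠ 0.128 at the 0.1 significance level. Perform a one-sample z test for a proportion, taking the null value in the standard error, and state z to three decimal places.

p̂ = 45/301 = 0.149502.
Under H₀, SE = √(0.128·0.872/301) = √(0.000370817) = 0.019257.
z = (0.149502 − 0.128)/0.019257 = 0.021502/0.019257 = 1.117.
Two-sided p-value ≈ 2·Φ(−1.117) = 0.2642. With α = 0.1, fail to reject H₀.

z = 1.117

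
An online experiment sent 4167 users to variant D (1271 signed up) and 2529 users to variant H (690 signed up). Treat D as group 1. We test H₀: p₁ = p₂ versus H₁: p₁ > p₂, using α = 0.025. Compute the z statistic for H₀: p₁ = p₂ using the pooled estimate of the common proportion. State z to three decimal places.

p̂₁ = 1271/4167 = 0.305016, p̂₂ = 690/2529 = 0.272835.
Pooled p̂ = (1271+690)/(4167+2529) = 1961/6696 = 0.292861.
SE = √(p̂(1−p̂)(1/n₁+1/n₂)) = √(0.292861·0.707139·0.000635394) = √(0.000131586) = 0.011471.
z = (0.305016 − 0.272835)/0.011471 = 0.032181/0.011471 = 2.805.
p-value = P(Z > 2.805) ≈ 0.0025. With α = 0.025, reject H₀.

z = 2.805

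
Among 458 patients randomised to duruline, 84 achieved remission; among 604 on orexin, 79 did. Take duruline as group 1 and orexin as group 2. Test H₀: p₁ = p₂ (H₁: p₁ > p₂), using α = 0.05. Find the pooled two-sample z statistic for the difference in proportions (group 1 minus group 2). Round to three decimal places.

p̂₁ = 84/458 = 0.18341, p̂₂ = 79/604 = 0.13079.
Pooled p̂ = (84+79)/(458+604) = 163/1062 = 0.15348.
SE = √(p̂(1−p̂)(1/n₁+1/n₂)) = √(0.15348·0.84652·0.00383904) = √(0.000498793) = 0.02233.
z = (0.18341 − 0.13079)/0.02233 = 0.05262/0.02233 = 2.356.
p-value = P(Z > 2.356) ≈ 0.0092, so at α = 0.05 we reject H₀.

z = 2.356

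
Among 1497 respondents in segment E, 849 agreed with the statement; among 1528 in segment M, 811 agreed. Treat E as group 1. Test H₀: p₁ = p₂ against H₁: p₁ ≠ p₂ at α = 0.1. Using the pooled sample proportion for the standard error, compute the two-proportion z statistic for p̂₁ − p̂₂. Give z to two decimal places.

p̂₁ = 849/1497 = 0.5671, p̂₂ = 811/1528 = 0.5308.
Pooled p̂ = (849+811)/(1497+1528) = 1660/3025 = 0.5488.
SE = √(p̂(1−p̂)(1/n₁+1/n₂)) = √(0.5488·0.4512·0.00132245) = √(0.000327469) = 0.0181.
z = (0.5671 − 0.5308)/0.0181 = 0.0363/0.0181 = 2.01.
p-value = 2·P(Z > 2.010) ≈ 0.0444. With α = 0.1, reject H₀.

z = 2.01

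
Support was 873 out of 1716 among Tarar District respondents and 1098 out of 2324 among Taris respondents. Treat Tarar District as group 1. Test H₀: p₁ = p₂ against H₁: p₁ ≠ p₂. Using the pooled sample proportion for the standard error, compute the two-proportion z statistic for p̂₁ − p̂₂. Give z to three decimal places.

p̂₁ = 873/1716 = 0.50874, p̂₂ = 1098/2324 = 0.47246.
Pooled p̂ = (873+1098)/(1716+2324) = 1971/4040 = 0.48787.
SE = √(0.249853 × 0.00101304) = 0.01591.
z = (0.50874 − 0.47246)/0.01591 = 0.03628/0.01591 = 2.280.
Two-sided p-value ≈ 2·Φ(−2.280) = 0.0226.

z = 2.280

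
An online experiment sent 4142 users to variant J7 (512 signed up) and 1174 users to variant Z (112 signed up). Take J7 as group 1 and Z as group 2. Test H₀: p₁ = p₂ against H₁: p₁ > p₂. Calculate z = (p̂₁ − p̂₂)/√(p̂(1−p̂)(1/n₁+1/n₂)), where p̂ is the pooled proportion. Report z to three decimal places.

z = 2.651

p̂₁ = 512/4142 = 0.12361, p̂₂ = 112/1174 = 0.09540.
Pooled p̂ = (512+112)/(4142+1174) = 624/5316 = 0.11738.
SE = √(p̂(1−p̂)(1/n₁+1/n₂)) = √(0.11738·0.88262·0.00109322) = √(0.000113261) = 0.01064.
z = (0.12361 − 0.09540)/0.01064 = 0.02821/0.01064 = 2.651.
p-value = P(Z > 2.651) ≈ 0.0040.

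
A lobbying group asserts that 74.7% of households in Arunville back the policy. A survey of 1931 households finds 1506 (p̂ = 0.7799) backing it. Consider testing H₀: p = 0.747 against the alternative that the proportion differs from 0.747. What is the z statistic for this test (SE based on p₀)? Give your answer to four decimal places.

p̂ = 1506/1931 ≈ 0.779907.
Standard error under H₀: √(0.747×0.253/1931) = 0.009893.
z = (0.779907 − 0.747)/0.009893 = 0.032907/0.009893 = 3.3263.
p-value = 2·P(Z > 3.326) ≈ 0.0009.

z = 3.3263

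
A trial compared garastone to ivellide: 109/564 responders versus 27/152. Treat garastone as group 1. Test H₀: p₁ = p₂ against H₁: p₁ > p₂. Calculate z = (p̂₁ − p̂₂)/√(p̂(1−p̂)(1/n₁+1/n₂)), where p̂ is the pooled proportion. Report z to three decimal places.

z = 0.436

p̂₁ = 109/564 = 0.19326, p̂₂ = 27/152 = 0.17763.
Pooled p̂ = (109+27)/(564+152) = 136/716 = 0.18994.
SE = √(0.153865 × 0.008352) = 0.03585.
z = (0.19326 − 0.17763)/0.03585 = 0.01563/0.03585 = 0.436.
p-value = P(Z > 0.436) ≈ 0.3314.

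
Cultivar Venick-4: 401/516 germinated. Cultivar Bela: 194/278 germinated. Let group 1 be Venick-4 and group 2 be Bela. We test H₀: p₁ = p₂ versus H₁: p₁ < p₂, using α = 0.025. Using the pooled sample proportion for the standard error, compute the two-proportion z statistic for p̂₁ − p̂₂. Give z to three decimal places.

p̂₁ = 401/516 ≈ 0.77713, p̂₂ = 194/278 ≈ 0.69784.
Pooled p̂ = (401+194)/(516+278) = 595/794 = 0.74937.
SE = √(0.187814 × 0.00553511) = 0.03224.
z = (0.77713 − 0.69784)/0.03224 = 0.07929/0.03224 = 2.459.
p-value = P(Z < 2.459) ≈ 0.9930; since p > α = 0.025, fail to reject H₀.

z = 2.459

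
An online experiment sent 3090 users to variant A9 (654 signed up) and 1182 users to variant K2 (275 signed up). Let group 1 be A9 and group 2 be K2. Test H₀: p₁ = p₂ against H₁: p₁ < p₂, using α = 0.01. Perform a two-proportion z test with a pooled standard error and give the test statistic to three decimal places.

p̂₁ = 654/3090 ≈ 0.21165, p̂₂ = 275/1182 ≈ 0.23266.
Pooled p̂ = (654+275)/(3090+1182) = 929/4272 = 0.21746.
SE = √(0.170173 × 0.00116965) = 0.01411.
z = (0.21165 − 0.23266)/0.01411 = -0.02101/0.01411 = -1.489.
p-value = P(Z < -1.489) ≈ 0.0683, so at α = 0.01 we fail to reject H₀.

z = -1.489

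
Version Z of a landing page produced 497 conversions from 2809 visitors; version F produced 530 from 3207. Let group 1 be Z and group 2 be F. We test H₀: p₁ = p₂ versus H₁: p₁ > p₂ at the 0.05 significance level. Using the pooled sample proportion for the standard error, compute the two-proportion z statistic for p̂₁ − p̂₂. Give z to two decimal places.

z = 1.20

p̂₁ = 497/2809 ≈ 0.1769, p̂₂ = 530/3207 ≈ 0.1653.
Pooled p̂ = (497+530)/(2809+3207) = 1027/6016 = 0.1707.
SE = √(0.141569 × 0.000667816) = 0.0097.
z = (0.1769 − 0.1653)/0.0097 = 0.0116/0.0097 = 1.20.
p-value = P(Z > 1.200) ≈ 0.1151, so at α = 0.05 we fail to reject H₀.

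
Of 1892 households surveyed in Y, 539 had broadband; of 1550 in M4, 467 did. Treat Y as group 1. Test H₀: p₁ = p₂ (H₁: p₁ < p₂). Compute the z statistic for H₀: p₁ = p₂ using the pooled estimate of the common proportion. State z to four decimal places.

z = -1.0530

p̂₁ = 539/1892 = 0.2848837, p̂₂ = 467/1550 = 0.3012903.
Pooled p̂ = (539+467)/(1892+1550) = 1006/3442 = 0.2922719.
SE = √(p̂(1−p̂)(1/n₁+1/n₂)) = √(0.2922719·0.7077281·0.0011737) = √(0.000242779) = 0.0155814.
z = (0.2848837 − 0.3012903)/0.0155814 = -0.0164066/0.0155814 = -1.0530.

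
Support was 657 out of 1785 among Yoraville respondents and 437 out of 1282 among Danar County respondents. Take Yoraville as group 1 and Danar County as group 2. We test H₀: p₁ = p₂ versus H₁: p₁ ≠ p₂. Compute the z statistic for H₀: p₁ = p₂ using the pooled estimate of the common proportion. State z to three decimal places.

p̂₁ = 657/1785 = 0.36807, p̂₂ = 437/1282 = 0.34087.
Pooled p̂ = (657+437)/(1785+1282) = 1094/3067 = 0.35670.
SE = √(0.229465 × 0.00134026) = 0.01754.
z = (0.36807 − 0.34087)/0.01754 = 0.02720/0.01754 = 1.551.

z = 1.551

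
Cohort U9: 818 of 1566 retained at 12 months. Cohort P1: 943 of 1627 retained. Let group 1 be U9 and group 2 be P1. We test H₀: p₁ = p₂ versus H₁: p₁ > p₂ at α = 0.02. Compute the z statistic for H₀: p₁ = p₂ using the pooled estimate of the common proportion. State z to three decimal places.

z = -3.251

p̂₁ = 818/1566 ≈ 0.522350, p̂₂ = 943/1627 ≈ 0.579594.
Pooled p̂ = (818+943)/(1566+1627) = 1761/3193 = 0.551519.
SE = √(p̂(1−p̂)(1/n₁+1/n₂)) = √(0.551519·0.448481·0.0012532) = √(0.000309973) = 0.017606.
z = (0.522350 − 0.579594)/0.017606 = -0.057244/0.017606 = -3.251.
p-value = P(Z > -3.251) ≈ 0.9994. With α = 0.02, fail to reject H₀.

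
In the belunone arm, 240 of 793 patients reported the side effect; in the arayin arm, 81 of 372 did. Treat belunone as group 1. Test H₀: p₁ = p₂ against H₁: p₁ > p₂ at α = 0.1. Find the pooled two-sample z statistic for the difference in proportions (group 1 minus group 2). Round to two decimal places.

p̂₁ = 240/793 ≈ 0.3026, p̂₂ = 81/372 ≈ 0.2177.
Pooled p̂ = (240+81)/(793+372) = 321/1165 = 0.2755.
SE = √(p̂(1−p̂)(1/n₁+1/n₂)) = √(0.2755·0.7245·0.00394921) = √(0.000788325) = 0.0281.
z = (0.3026 − 0.2177)/0.0281 = 0.0849/0.0281 = 3.02.
p-value = P(Z > 3.024) ≈ 0.0012. With α = 0.1, reject H₀.

z = 3.02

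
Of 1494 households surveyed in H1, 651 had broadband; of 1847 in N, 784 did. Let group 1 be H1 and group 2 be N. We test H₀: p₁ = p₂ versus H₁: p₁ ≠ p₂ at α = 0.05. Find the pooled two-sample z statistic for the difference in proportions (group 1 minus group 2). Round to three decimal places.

z = 0.654

p̂₁ = 651/1494 = 0.43574, p̂₂ = 784/1847 = 0.42447.
Pooled p̂ = (651+784)/(1494+1847) = 1435/3341 = 0.42951.
SE = √(p̂(1−p̂)(1/n₁+1/n₂)) = √(0.42951·0.57049·0.00121076) = √(0.000296675) = 0.01722.
z = (0.43574 − 0.42447)/0.01722 = 0.01127/0.01722 = 0.654.
p-value = 2·P(Z > 0.654) ≈ 0.5129; since p > α = 0.05, fail to reject H₀.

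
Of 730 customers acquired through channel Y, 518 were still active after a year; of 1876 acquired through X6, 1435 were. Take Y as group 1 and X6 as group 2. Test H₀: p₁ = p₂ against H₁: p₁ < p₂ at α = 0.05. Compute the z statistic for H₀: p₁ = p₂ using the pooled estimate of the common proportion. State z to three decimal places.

p̂₁ = 518/730 = 0.709589, p̂₂ = 1435/1876 = 0.764925.
Pooled p̂ = (518+1435)/(730+1876) = 1953/2606 = 0.749424.
SE = √(p̂(1−p̂)(1/n₁+1/n₂)) = √(0.749424·0.250576·0.00190291) = √(0.000357343) = 0.018904.
z = (0.709589 − 0.764925)/0.018904 = -0.055336/0.018904 = -2.927.
p-value = P(Z < -2.927) ≈ 0.0017; since p < α = 0.05, reject H₀.

z = -2.927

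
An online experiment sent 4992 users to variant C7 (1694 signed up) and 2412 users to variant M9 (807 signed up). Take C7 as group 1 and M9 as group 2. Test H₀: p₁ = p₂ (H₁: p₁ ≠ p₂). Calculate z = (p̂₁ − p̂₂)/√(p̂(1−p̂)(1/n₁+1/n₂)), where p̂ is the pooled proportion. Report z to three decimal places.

z = 0.406

p̂₁ = 1694/4992 = 0.33934, p̂₂ = 807/2412 = 0.33458.
Pooled p̂ = (1694+807)/(4992+2412) = 2501/7404 = 0.33779.
SE = √(0.223688 × 0.000614914) = 0.01173.
z = (0.33934 − 0.33458)/0.01173 = 0.00476/0.01173 = 0.406.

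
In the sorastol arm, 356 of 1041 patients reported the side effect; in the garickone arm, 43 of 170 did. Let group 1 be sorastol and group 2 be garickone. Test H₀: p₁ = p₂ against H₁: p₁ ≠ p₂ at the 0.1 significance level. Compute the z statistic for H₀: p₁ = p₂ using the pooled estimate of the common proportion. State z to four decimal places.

p̂₁ = 356/1041 ≈ 0.341979, p̂₂ = 43/170 ≈ 0.252941.
Pooled p̂ = (356+43)/(1041+170) = 399/1211 = 0.329480.
SE = √(p̂(1−p̂)(1/n₁+1/n₂)) = √(0.329480·0.670520·0.00684297) = √(0.00151177) = 0.038881.
z = (0.341979 − 0.252941)/0.038881 = 0.089038/0.038881 = 2.2900.
p-value = 2·P(Z > 2.290) ≈ 0.0220. With α = 0.1, reject H₀.

z = 2.2900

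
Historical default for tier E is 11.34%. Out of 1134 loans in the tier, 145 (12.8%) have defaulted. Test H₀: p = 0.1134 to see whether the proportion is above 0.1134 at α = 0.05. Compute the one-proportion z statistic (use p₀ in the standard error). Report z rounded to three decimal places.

z = 1.536

p̂ = 145/1134 ≈ 0.12787.
SE = √(p₀(1−p₀)/n) = √(0.10054/1134) = 0.00942.
z = (0.12787 − 0.1134)/0.00942 = 0.01447/0.00942 = 1.536.
p-value = P(Z > 1.536) ≈ 0.0622, so at α = 0.05 we fail to reject H₀.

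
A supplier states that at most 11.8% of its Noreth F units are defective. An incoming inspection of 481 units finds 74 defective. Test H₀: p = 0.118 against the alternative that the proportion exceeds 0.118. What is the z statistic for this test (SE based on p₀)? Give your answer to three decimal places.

z = 2.437

p̂ = 74/481 = 0.15385.
Under H₀, SE = √(0.118·0.882/481) = √(0.000216374) = 0.01471.
z = (0.15385 − 0.118)/0.01471 = 0.03585/0.01471 = 2.437.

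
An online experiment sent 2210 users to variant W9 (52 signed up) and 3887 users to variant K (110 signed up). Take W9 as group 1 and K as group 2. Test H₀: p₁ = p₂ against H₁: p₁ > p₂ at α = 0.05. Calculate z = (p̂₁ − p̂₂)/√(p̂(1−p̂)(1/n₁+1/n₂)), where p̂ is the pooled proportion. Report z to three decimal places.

p̂₁ = 52/2210 ≈ 0.023529, p̂₂ = 110/3887 ≈ 0.028299.
Pooled p̂ = (52+110)/(2210+3887) = 162/6097 = 0.026570.
SE = √(0.0258645 × 0.000709757) = 0.004285.
z = (0.023529 − 0.028299)/0.004285 = -0.004770/0.004285 = -1.113.
p-value = P(Z > -1.113) ≈ 0.8672. With α = 0.05, fail to reject H₀.

z = -1.113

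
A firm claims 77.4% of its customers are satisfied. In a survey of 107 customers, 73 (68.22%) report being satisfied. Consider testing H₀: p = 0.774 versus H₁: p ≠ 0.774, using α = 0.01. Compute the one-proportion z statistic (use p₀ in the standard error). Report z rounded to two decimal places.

p̂ = 73/107 ≈ 0.6822.
SE = √(p₀(1−p₀)/n) = √(0.17492/107) = 0.0404.
z = (0.6822 − 0.774)/0.0404 = -0.0918/0.0404 = -2.27.
Two-sided p-value ≈ 2·Φ(−2.269) = 0.0232. With α = 0.01, fail to reject H₀.

z = -2.27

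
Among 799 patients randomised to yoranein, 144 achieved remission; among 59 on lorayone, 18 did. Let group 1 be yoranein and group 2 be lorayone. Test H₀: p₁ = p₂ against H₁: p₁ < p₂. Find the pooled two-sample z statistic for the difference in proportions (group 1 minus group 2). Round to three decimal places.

z = -2.365

p̂₁ = 144/799 = 0.18023, p̂₂ = 18/59 = 0.30508.
Pooled p̂ = (144+18)/(799+59) = 162/858 = 0.18881.
SE = √(p̂(1−p̂)(1/n₁+1/n₂)) = √(0.18881·0.81119·0.0182007) = √(0.00278765) = 0.05280.
z = (0.18023 − 0.30508)/0.05280 = -0.12485/0.05280 = -2.365.
p-value = P(Z < -2.365) ≈ 0.0090.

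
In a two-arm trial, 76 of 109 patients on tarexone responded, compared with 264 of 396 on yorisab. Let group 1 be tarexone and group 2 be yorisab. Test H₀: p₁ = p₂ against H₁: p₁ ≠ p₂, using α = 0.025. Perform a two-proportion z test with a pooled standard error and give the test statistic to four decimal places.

z = 0.6028

p̂₁ = 76/109 = 0.697248, p̂₂ = 264/396 = 0.666667.
Pooled p̂ = (76+264)/(109+396) = 340/505 = 0.673267.
SE = √(0.219978 × 0.0116996) = 0.050731.
z = (0.697248 − 0.666667)/0.050731 = 0.030581/0.050731 = 0.6028.
p-value = 2·P(Z > 0.603) ≈ 0.5466, so at α = 0.025 we fail to reject H₀.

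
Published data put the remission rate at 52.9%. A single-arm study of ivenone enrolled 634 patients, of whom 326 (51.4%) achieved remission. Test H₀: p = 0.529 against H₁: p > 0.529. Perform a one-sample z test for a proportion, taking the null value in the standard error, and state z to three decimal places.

p̂ = 326/634 ≈ 0.51420.
SE = √(p₀(1−p₀)/n) = √(0.24916/634) = 0.01982.
z = (0.51420 − 0.529)/0.01982 = -0.01480/0.01982 = -0.747.
p-value = P(Z > -0.747) ≈ 0.7724.

z = -0.747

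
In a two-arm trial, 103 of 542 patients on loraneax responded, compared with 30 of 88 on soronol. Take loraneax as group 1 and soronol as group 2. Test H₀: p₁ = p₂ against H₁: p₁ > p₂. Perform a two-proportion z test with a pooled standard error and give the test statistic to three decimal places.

z = -3.217

p̂₁ = 103/542 = 0.19004, p̂₂ = 30/88 = 0.34091.
Pooled p̂ = (103+30)/(542+88) = 133/630 = 0.21111.
SE = √(0.166543 × 0.0132087) = 0.04690.
z = (0.19004 − 0.34091)/0.04690 = -0.15087/0.04690 = -3.217.
p-value = P(Z > -3.217) ≈ 0.9994.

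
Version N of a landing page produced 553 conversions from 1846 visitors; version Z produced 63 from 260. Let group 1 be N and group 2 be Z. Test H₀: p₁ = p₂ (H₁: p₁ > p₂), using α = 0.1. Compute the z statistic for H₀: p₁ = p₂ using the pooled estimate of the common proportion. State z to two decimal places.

z = 1.90

p̂₁ = 553/1846 ≈ 0.2996, p̂₂ = 63/260 ≈ 0.2423.
Pooled p̂ = (553+63)/(1846+260) = 616/2106 = 0.2925.
SE = √(0.206943 × 0.00438787) = 0.0301.
z = (0.2996 − 0.2423)/0.0301 = 0.0573/0.0301 = 1.90.
p-value = P(Z > 1.900) ≈ 0.0287. With α = 0.1, reject H₀.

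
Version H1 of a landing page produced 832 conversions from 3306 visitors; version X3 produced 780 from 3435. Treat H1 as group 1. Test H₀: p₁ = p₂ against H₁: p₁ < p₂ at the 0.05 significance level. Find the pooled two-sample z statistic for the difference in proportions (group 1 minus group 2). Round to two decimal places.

z = 2.37

p̂₁ = 832/3306 ≈ 0.2517, p̂₂ = 780/3435 ≈ 0.2271.
Pooled p̂ = (832+780)/(3306+3435) = 1612/6741 = 0.2391.
SE = √(0.181949 × 0.000593601) = 0.0104.
z = (0.2517 − 0.2271)/0.0104 = 0.0246/0.0104 = 2.37.
p-value = P(Z < 2.366) ≈ 0.9910, so at α = 0.05 we fail to reject H₀.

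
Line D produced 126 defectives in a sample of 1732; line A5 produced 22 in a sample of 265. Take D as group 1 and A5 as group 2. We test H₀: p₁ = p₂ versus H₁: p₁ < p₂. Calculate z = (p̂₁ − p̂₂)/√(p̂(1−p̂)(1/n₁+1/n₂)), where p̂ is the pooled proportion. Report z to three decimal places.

z = -0.594

p̂₁ = 126/1732 ≈ 0.07275, p̂₂ = 22/265 ≈ 0.08302.
Pooled p̂ = (126+22)/(1732+265) = 148/1997 = 0.07411.
SE = √(p̂(1−p̂)(1/n₁+1/n₂)) = √(0.07411·0.92589·0.00435095) = √(0.000298557) = 0.01728.
z = (0.07275 − 0.08302)/0.01728 = -0.01027/0.01728 = -0.594.
p-value = P(Z < -0.594) ≈ 0.2761.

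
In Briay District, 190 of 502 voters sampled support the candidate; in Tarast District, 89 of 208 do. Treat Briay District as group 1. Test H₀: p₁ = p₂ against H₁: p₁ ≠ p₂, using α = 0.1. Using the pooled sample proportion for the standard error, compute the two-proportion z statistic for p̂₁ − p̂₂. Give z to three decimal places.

p̂₁ = 190/502 = 0.378486, p̂₂ = 89/208 = 0.427885.
Pooled p̂ = (190+89)/(502+208) = 279/710 = 0.392958.
SE = √(p̂(1−p̂)(1/n₁+1/n₂)) = √(0.392958·0.607042·0.00679972) = √(0.00162202) = 0.040274.
z = (0.378486 − 0.427885)/0.040274 = -0.049399/0.040274 = -1.227.
Two-sided p-value ≈ 2·Φ(−1.227) = 0.2200, so at α = 0.1 we fail to reject H₀.

z = -1.227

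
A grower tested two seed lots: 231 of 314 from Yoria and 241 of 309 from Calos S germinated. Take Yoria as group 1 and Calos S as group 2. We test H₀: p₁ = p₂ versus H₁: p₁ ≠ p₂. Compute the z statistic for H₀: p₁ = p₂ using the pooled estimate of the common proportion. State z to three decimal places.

z = -1.289

p̂₁ = 231/314 ≈ 0.73567, p̂₂ = 241/309 ≈ 0.77994.
Pooled p̂ = (231+241)/(314+309) = 472/623 = 0.75762.
SE = √(0.18363 × 0.00642096) = 0.03434.
z = (0.73567 − 0.77994)/0.03434 = -0.04427/0.03434 = -1.289.
Two-sided p-value ≈ 2·Φ(−1.289) = 0.1973.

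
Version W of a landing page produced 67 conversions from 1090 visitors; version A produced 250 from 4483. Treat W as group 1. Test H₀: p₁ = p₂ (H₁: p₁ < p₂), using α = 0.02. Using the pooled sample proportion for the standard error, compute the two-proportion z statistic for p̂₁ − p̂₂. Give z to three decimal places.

p̂₁ = 67/1090 = 0.06147, p̂₂ = 250/4483 = 0.05577.
Pooled p̂ = (67+250)/(1090+4483) = 317/5573 = 0.05688.
SE = √(0.0536459 × 0.0011405) = 0.00782.
z = (0.06147 − 0.05577)/0.00782 = 0.00570/0.00782 = 0.729.
p-value = P(Z < 0.729) ≈ 0.7670. With α = 0.02, fail to reject H₀.

z = 0.729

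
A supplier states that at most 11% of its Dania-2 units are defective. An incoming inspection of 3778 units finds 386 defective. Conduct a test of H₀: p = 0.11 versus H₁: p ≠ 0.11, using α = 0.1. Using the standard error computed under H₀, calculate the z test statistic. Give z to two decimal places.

z = -1.54

p̂ = 386/3778 = 0.10217.
Standard error under H₀: √(0.11×0.89/3778) = 0.00509.
z = (0.10217 − 0.11)/0.00509 = -0.00783/0.00509 = -1.54.
Two-sided p-value ≈ 2·Φ(−1.538) = 0.1240; since p > α = 0.1, fail to reject H₀.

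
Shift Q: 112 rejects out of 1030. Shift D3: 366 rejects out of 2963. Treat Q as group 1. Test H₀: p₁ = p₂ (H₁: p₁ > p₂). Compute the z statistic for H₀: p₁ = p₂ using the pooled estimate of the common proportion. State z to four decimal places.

z = -1.2592

p̂₁ = 112/1030 ≈ 0.108738, p̂₂ = 366/2963 ≈ 0.123523.
Pooled p̂ = (112+366)/(1030+2963) = 478/3993 = 0.119709.
SE = √(0.105379 × 0.00130837) = 0.011742.
z = (0.108738 − 0.123523)/0.011742 = -0.014785/0.011742 = -1.2592.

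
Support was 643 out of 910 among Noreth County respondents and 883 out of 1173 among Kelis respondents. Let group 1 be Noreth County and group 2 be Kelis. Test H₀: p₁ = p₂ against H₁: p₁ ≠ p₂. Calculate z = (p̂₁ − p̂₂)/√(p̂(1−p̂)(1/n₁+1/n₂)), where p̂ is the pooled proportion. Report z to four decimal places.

z = -2.3618

p̂₁ = 643/910 = 0.706593, p̂₂ = 883/1173 = 0.752771.
Pooled p̂ = (643+883)/(910+1173) = 1526/2083 = 0.732597.
SE = √(0.195899 × 0.00195142) = 0.019552.
z = (0.706593 − 0.752771)/0.019552 = -0.046178/0.019552 = -2.3618.
Two-sided p-value ≈ 2·Φ(−2.362) = 0.0182.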